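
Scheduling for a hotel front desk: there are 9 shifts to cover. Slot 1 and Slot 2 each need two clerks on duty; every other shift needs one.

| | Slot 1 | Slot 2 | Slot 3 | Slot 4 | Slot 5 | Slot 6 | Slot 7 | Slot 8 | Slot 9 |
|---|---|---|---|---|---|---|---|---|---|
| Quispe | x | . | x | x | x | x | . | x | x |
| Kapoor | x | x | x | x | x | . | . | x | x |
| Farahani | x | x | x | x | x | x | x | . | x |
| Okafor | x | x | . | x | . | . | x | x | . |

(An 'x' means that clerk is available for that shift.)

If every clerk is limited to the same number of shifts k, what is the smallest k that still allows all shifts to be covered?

3

With 4 clerks and 11 worker-slots to fill, someone must work at least ⌈11/4⌉ = 3 shifts, so k ≥ 3.
k = 3 works: Slot 1→Farahani+Okafor, Slot 2→Kapoor+Farahani, Slot 3→Quispe, Slot 4→Okafor, Slot 5→Quispe, Slot 6→Quispe, Slot 7→Farahani, Slot 8→Kapoor, Slot 9→Kapoor.
Loads: Quispe 3, Kapoor 3, Farahani 3, Okafor 2 — all ≤ 3.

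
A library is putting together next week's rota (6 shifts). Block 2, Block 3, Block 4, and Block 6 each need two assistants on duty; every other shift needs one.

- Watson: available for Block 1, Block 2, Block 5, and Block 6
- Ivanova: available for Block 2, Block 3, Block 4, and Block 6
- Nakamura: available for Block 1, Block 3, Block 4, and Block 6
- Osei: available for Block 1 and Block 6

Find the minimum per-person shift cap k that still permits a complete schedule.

3

With 4 assistants and 10 worker-slots to fill, someone must work at least ⌈10/4⌉ = 3 shifts, so k ≥ 3.
k = 3 works: Block 1→Watson, Block 2→Watson+Ivanova, Block 3→Ivanova+Nakamura, Block 4→Ivanova+Nakamura, Block 5→Watson, Block 6→Nakamura+Osei.
Loads: Watson 3, Ivanova 3, Nakamura 3, Osei 1 — all ≤ 3.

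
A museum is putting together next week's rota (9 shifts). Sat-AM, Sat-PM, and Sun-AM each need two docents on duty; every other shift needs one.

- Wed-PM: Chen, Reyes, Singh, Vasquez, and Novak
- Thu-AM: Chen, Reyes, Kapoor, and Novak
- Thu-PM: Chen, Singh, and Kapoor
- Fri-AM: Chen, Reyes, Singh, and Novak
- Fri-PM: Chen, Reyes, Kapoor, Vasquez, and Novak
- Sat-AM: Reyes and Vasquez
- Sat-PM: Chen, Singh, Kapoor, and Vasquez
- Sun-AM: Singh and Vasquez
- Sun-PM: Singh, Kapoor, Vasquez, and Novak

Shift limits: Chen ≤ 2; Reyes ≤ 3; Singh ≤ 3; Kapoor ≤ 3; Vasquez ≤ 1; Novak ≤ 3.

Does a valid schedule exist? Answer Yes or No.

No

Total capacity is 15 and 12 slots are needed, so capacity alone doesn't rule it out.
Shifts {Sat-AM, Sun-AM} need 4 worker-slots in total, but the docents available for any of those shifts (Reyes, Singh, and Vasquez) can supply at most 3 among them. So no valid schedule exists.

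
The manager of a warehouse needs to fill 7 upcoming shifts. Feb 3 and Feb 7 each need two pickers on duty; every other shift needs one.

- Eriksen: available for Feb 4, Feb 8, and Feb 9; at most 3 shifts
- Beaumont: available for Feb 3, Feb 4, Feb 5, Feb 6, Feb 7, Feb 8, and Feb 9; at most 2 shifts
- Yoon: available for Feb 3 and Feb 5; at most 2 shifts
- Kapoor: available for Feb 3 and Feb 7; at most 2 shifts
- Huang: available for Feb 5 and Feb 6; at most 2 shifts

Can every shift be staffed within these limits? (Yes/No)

Yes

Feb 7 can only be covered by Beaumont and Kapoor, so that assignment is forced.
One valid schedule: Feb 3→Yoon+Kapoor, Feb 4→Eriksen, Feb 5→Yoon, Feb 6→Beaumont, Feb 7→Beaumont+Kapoor, Feb 8→Eriksen, Feb 9→Eriksen.
Loads: Eriksen 3/3, Beaumont 2/2, Yoon 2/2, Kapoor 2/2, Huang 0/2 — all within limits.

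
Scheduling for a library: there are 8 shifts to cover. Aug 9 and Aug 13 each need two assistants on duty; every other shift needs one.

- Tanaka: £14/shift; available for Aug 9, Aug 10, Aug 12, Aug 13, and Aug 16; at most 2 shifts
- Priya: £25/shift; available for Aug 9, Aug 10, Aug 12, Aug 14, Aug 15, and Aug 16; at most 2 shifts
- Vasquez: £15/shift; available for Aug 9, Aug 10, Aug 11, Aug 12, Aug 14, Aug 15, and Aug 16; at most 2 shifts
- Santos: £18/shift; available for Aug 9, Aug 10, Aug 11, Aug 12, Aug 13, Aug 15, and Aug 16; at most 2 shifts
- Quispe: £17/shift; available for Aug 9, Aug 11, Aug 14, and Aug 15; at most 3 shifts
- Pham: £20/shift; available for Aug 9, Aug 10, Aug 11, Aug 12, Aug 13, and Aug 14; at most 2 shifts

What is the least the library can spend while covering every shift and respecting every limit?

£165

Picking the cheapest available assistant for each shift independently would cost £148, but that ignores the shift limits.
An optimal schedule: Aug 9→Quispe+Pham, Aug 10→Vasquez, Aug 11→Vasquez, Aug 12→Santos, Aug 13→Tanaka+Santos, Aug 14→Quispe, Aug 15→Quispe, Aug 16→Tanaka.
Total: 17 + 20 + 15 + 15 + 18 + 14 + 18 + 17 + 17 + 14 = £165.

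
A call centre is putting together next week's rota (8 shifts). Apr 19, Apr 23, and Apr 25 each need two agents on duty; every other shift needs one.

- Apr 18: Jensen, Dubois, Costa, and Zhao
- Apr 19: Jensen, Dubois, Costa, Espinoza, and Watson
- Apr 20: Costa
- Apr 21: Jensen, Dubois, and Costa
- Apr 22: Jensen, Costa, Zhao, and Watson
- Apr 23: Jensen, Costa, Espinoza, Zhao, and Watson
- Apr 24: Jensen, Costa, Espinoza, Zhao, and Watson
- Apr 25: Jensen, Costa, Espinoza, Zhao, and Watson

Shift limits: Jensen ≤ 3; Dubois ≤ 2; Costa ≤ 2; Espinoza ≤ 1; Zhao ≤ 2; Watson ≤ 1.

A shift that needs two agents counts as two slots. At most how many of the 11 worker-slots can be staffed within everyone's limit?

Total capacity across all agents is 3+2+2+1+2+1 = 11, and 11 slots are needed, so at most 11 can be filled.
An assignment achieving 11: Apr 18→Dubois, Apr 19→Jensen+Dubois, Apr 20→Costa, Apr 21→Jensen, Apr 22→Jensen, Apr 23→Costa+Espinoza, Apr 24→Zhao, Apr 25→Zhao+Watson.
Loads: Jensen 3/3, Dubois 2/2, Costa 2/2, Espinoza 1/1, Zhao 2/2, Watson 1/1.

11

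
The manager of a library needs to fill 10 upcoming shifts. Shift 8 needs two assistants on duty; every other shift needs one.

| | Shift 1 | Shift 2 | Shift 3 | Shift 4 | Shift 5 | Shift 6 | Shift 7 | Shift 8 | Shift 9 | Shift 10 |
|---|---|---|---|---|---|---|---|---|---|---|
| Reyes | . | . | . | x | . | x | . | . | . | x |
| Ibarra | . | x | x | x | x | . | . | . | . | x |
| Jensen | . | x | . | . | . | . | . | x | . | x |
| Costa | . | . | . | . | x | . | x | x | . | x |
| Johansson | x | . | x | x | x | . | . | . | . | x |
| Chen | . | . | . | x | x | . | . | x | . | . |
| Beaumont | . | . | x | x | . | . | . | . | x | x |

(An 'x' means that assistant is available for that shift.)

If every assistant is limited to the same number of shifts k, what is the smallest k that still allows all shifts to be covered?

2

With 7 assistants and 11 worker-slots to fill, someone must work at least ⌈11/7⌉ = 2 shifts, so k ≥ 2.
k = 2 works: Shift 1→Johansson, Shift 2→Ibarra, Shift 3→Ibarra, Shift 4→Reyes, Shift 5→Johansson, Shift 6→Reyes, Shift 7→Costa, Shift 8→Jensen+Costa, Shift 9→Beaumont, Shift 10→Jensen.
Loads: Reyes 2, Ibarra 2, Jensen 2, Costa 2, Johansson 2, Chen 0, Beaumont 1 — all ≤ 2.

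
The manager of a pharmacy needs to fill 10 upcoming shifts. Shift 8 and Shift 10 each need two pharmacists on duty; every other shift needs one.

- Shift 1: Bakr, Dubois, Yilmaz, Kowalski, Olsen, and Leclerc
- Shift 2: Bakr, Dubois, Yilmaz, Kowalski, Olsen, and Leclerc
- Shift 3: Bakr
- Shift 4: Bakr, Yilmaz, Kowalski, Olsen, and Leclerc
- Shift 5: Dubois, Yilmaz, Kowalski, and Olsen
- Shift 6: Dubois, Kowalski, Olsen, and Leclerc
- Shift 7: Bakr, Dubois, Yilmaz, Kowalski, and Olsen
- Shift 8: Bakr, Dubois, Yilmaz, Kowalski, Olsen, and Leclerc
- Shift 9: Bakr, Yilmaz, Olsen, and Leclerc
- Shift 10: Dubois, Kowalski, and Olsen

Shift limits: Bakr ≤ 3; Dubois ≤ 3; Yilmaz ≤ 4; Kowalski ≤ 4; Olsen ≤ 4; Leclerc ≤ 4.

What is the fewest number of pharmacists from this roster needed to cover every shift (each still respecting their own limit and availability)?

12 slots to fill and no one can take more than 4, so at least ⌈12/4⌉ = 3 pharmacists are needed.
No set of 3 pharmacists can cover every shift (each such set leaves at least one shift with no one available or exceeds a cap).
Bakr, Dubois, Yilmaz, and Kowalski alone can cover everything: Shift 1→Yilmaz, Shift 2→Yilmaz, Shift 3→Bakr, Shift 4→Bakr, Shift 5→Dubois, Shift 6→Dubois, Shift 7→Yilmaz, Shift 8→Yilmaz+Kowalski, Shift 9→Bakr, Shift 10→Dubois+Kowalski.

4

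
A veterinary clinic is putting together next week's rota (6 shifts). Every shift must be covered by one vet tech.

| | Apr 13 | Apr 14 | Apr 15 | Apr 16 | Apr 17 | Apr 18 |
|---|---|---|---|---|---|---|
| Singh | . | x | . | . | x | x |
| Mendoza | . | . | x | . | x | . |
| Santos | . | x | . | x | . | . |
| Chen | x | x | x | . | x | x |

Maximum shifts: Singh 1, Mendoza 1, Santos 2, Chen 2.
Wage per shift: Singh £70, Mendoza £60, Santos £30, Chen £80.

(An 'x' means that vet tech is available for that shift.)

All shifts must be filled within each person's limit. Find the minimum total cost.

Apr 13 can only be covered by Chen, so that assignment is forced.
Apr 16 can only be covered by Santos, so that assignment is forced.
Picking the cheapest available vet tech for each shift independently would cost £330, but that ignores the shift limits.
An optimal schedule: Apr 13→Chen, Apr 14→Santos, Apr 15→Mendoza, Apr 16→Santos, Apr 17→Chen, Apr 18→Singh.
Total: 80 + 30 + 60 + 30 + 80 + 70 = £350.

£350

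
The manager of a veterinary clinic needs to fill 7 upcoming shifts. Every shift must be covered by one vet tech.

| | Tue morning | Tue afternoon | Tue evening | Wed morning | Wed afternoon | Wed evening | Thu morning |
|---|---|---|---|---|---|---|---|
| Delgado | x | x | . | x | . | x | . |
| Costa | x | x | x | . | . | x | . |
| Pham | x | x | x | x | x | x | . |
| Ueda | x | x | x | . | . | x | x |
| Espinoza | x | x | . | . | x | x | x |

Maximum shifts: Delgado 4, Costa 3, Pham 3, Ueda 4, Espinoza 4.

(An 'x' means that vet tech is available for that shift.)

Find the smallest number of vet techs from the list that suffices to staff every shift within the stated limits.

7 slots to fill and no one can take more than 4, so at least ⌈7/4⌉ = 2 vet techs are needed.
Pham and Ueda alone can cover everything: Tue morning→Pham, Tue afternoon→Ueda, Tue evening→Ueda, Wed morning→Pham, Wed afternoon→Pham, Wed evening→Ueda, Thu morning→Ueda.

2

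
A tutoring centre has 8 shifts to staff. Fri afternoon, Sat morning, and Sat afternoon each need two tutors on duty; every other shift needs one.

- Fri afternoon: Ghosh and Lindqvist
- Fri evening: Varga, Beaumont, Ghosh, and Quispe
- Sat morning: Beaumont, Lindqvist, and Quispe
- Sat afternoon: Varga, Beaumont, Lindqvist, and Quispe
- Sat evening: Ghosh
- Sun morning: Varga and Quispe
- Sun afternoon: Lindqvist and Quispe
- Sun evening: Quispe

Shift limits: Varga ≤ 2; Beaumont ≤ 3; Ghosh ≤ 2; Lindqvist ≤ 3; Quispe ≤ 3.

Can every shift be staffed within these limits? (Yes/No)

Yes

Fri afternoon can only be covered by Ghosh and Lindqvist, so that assignment is forced.
Sat evening can only be covered by Ghosh, so that assignment is forced.
Sun evening can only be covered by Quispe, so that assignment is forced.
One valid schedule: Fri afternoon→Ghosh+Lindqvist, Fri evening→Varga, Sat morning→Beaumont+Lindqvist, Sat afternoon→Beaumont+Quispe, Sat evening→Ghosh, Sun morning→Varga, Sun afternoon→Lindqvist, Sun evening→Quispe.
Loads: Varga 2/2, Beaumont 2/3, Ghosh 2/2, Lindqvist 3/3, Quispe 2/3 — all within limits.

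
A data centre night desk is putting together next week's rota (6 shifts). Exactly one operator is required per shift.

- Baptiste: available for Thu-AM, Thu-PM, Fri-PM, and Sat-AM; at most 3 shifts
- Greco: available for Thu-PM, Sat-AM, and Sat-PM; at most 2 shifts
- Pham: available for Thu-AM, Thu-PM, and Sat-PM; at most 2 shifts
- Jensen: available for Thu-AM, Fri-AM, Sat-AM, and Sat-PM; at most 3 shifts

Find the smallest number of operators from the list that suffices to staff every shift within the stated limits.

6 slots to fill and no one can take more than 3, so at least ⌈6/3⌉ = 2 operators are needed.
Baptiste and Jensen alone can cover everything: Thu-AM→Baptiste, Thu-PM→Baptiste, Fri-AM→Jensen, Fri-PM→Baptiste, Sat-AM→Jensen, Sat-PM→Jensen.

2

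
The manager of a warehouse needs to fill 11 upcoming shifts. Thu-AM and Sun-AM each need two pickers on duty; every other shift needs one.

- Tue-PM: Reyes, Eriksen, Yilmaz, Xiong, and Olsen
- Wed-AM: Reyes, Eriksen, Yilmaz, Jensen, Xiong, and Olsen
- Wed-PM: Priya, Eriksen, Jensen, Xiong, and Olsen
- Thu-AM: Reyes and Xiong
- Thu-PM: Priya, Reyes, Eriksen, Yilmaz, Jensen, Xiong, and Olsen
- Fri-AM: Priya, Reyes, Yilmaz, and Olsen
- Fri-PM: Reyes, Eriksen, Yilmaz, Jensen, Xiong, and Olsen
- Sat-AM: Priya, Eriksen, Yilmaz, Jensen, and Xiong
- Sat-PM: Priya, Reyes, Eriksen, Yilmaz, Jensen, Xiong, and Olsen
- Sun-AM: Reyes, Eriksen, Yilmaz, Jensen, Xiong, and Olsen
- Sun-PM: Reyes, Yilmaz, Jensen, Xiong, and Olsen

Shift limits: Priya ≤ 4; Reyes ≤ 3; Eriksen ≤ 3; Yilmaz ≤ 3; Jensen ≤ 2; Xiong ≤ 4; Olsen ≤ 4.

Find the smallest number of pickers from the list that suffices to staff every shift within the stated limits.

13 slots to fill and no one can take more than 4, so at least ⌈13/4⌉ = 4 pickers are needed.
Priya, Reyes, Eriksen, and Xiong alone can cover everything: Tue-PM→Reyes, Wed-AM→Eriksen, Wed-PM→Priya, Thu-AM→Reyes+Xiong, Thu-PM→Priya, Fri-AM→Priya, Fri-PM→Eriksen, Sat-AM→Priya, Sat-PM→Xiong, Sun-AM→Eriksen+Xiong, Sun-PM→Reyes.

4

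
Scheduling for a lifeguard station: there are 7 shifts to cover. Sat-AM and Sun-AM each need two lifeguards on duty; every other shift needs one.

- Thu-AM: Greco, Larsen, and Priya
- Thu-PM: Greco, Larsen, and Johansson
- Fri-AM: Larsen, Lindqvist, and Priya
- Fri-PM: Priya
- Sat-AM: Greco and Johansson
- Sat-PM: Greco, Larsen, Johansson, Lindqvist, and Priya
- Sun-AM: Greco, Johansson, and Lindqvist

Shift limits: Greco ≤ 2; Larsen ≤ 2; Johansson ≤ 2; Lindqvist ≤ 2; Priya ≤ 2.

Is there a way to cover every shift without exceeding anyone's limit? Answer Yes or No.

Yes

Fri-PM can only be covered by Priya, so that assignment is forced.
Sat-AM can only be covered by Greco and Johansson, so that assignment is forced.
One valid schedule: Thu-AM→Greco, Thu-PM→Larsen, Fri-AM→Larsen, Fri-PM→Priya, Sat-AM→Greco+Johansson, Sat-PM→Lindqvist, Sun-AM→Johansson+Lindqvist.
Loads: Greco 2/2, Larsen 2/2, Johansson 2/2, Lindqvist 2/2, Priya 1/2 — all within limits.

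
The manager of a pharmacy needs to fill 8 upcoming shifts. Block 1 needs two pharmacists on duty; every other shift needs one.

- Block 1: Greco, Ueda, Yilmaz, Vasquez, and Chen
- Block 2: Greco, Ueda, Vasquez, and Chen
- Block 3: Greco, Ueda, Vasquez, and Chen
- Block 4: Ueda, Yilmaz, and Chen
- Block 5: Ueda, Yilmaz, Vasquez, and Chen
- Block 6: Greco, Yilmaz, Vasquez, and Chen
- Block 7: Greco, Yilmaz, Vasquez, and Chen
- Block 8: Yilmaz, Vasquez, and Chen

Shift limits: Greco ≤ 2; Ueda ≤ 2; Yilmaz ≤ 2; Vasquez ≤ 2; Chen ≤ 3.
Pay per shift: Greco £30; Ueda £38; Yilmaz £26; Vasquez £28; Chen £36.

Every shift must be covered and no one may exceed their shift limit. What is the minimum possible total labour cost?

£276

Picking the cheapest available pharmacist for each shift independently would cost £240, but that ignores the shift limits.
An optimal schedule: Block 1→Greco+Chen, Block 2→Vasquez, Block 3→Vasquez, Block 4→Yilmaz, Block 5→Chen, Block 6→Greco, Block 7→Chen, Block 8→Yilmaz.
Total: 30 + 36 + 28 + 28 + 26 + 36 + 30 + 36 + 26 = £276.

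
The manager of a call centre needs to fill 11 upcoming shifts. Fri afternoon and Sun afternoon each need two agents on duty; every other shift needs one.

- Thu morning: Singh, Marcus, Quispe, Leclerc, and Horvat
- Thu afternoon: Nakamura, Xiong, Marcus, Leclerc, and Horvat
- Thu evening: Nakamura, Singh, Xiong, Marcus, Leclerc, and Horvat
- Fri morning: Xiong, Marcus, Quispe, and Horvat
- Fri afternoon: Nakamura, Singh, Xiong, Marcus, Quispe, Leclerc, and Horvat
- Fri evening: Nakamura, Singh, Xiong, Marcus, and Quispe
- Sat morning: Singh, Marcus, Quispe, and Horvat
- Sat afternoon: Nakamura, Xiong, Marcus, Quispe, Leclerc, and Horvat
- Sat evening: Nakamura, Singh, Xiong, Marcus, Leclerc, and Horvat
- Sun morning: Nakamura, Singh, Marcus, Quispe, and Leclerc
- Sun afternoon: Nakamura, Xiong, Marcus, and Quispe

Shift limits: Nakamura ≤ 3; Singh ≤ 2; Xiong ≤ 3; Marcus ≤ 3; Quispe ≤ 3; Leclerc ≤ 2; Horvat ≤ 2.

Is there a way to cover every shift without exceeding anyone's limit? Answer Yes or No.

One valid schedule: Thu morning→Singh, Thu afternoon→Nakamura, Thu evening→Xiong, Fri morning→Xiong, Fri afternoon→Marcus+Quispe, Fri evening→Nakamura, Sat morning→Singh, Sat afternoon→Xiong, Sat evening→Marcus, Sun morning→Nakamura, Sun afternoon→Marcus+Quispe.
Loads: Nakamura 3/3, Singh 2/2, Xiong 3/3, Marcus 3/3, Quispe 2/3, Leclerc 0/2, Horvat 0/2 — all within limits.

Yes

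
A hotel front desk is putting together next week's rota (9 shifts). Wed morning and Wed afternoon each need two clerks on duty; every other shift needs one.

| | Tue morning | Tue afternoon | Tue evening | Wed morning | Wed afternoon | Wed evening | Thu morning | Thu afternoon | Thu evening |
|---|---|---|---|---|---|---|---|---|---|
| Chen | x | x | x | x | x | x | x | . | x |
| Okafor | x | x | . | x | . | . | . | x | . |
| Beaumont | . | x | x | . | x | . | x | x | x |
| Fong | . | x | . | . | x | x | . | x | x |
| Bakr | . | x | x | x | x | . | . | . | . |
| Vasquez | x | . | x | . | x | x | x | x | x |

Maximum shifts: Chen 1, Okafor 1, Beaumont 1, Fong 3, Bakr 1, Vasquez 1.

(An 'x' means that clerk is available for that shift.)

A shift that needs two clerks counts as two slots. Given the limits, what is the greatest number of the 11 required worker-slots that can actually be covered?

Total capacity across all clerks is 1+1+1+3+1+1 = 8, and 11 slots are needed, so at most 8 can be filled.
An assignment achieving 8: Tue morning→Chen, Tue evening→Vasquez, Wed morning→Okafor+Bakr, Wed evening→Fong, Thu morning→Beaumont, Thu afternoon→Fong, Thu evening→Fong.
Loads: Chen 1/1, Okafor 1/1, Beaumont 1/1, Fong 3/3, Bakr 1/1, Vasquez 1/1.

8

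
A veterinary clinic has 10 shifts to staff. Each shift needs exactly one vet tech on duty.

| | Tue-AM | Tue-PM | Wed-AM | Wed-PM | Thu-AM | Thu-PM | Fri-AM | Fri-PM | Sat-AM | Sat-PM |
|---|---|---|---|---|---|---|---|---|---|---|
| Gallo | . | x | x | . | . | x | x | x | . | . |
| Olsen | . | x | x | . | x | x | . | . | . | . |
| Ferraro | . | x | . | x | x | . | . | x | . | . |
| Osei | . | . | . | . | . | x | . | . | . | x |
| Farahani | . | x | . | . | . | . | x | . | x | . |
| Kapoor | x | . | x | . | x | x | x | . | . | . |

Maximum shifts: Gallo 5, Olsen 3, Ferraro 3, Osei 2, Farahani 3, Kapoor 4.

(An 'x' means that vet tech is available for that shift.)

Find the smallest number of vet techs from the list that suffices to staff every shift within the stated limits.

4

10 slots to fill and no one can take more than 5, so at least ⌈10/5⌉ = 2 vet techs are needed.
Shifts {Tue-AM, Wed-PM, Sat-AM, Sat-PM} need 4 slots, but among the vet techs available for them (Ferraro, Osei, Farahani, and Kapoor) any 3 together supply at most 3. So 3 vet techs are not enough.
Ferraro, Osei, Farahani, and Kapoor alone can cover everything: Tue-AM→Kapoor, Tue-PM→Ferraro, Wed-AM→Kapoor, Wed-PM→Ferraro, Thu-AM→Kapoor, Thu-PM→Osei, Fri-AM→Farahani, Fri-PM→Ferraro, Sat-AM→Farahani, Sat-PM→Osei.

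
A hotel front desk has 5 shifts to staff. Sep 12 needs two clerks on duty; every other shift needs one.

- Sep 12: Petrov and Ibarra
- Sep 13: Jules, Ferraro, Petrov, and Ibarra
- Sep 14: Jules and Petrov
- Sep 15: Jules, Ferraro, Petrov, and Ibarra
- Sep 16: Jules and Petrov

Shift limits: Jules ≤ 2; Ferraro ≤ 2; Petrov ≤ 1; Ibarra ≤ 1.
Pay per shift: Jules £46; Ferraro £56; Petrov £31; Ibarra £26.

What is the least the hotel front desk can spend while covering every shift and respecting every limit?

£261

Sep 12 can only be covered by Petrov and Ibarra, so that assignment is forced.
Picking the cheapest available clerk for each shift independently would cost £171, but that ignores the shift limits.
An optimal schedule: Sep 12→Petrov+Ibarra, Sep 13→Ferraro, Sep 14→Jules, Sep 15→Ferraro, Sep 16→Jules.
Total: 31 + 26 + 56 + 46 + 56 + 46 = £261.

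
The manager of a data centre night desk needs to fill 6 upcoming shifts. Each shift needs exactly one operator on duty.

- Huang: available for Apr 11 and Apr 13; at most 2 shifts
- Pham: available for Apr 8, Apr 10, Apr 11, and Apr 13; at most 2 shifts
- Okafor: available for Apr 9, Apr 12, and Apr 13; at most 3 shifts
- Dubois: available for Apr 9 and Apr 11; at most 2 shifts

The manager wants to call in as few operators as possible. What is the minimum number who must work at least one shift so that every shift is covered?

6 slots to fill and no one can take more than 3, so at least ⌈6/3⌉ = 2 operators are needed.
Any 2 operators together have capacity at most 3+2 = 5 < 6 slots, so 2 can never suffice.
Huang, Pham, and Okafor alone can cover everything: Apr 8→Pham, Apr 9→Okafor, Apr 10→Pham, Apr 11→Huang, Apr 12→Okafor, Apr 13→Huang.

3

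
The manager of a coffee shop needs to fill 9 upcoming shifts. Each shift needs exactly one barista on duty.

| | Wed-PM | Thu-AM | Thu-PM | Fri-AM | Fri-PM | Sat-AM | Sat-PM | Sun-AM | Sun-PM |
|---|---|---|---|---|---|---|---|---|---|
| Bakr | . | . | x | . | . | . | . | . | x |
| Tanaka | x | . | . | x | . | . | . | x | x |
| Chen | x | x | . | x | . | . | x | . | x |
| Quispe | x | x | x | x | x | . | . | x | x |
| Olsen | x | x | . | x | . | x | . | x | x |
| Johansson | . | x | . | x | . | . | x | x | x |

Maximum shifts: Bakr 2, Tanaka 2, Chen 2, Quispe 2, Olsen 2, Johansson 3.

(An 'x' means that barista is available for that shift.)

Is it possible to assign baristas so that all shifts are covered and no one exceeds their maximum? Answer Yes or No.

Fri-PM can only be covered by Quispe, so that assignment is forced.
Sat-AM can only be covered by Olsen, so that assignment is forced.
One valid schedule: Wed-PM→Tanaka, Thu-AM→Chen, Thu-PM→Bakr, Fri-AM→Quispe, Fri-PM→Quispe, Sat-AM→Olsen, Sat-PM→Chen, Sun-AM→Tanaka, Sun-PM→Bakr.
Loads: Bakr 2/2, Tanaka 2/2, Chen 2/2, Quispe 2/2, Olsen 1/2, Johansson 0/3 — all within limits.

Yes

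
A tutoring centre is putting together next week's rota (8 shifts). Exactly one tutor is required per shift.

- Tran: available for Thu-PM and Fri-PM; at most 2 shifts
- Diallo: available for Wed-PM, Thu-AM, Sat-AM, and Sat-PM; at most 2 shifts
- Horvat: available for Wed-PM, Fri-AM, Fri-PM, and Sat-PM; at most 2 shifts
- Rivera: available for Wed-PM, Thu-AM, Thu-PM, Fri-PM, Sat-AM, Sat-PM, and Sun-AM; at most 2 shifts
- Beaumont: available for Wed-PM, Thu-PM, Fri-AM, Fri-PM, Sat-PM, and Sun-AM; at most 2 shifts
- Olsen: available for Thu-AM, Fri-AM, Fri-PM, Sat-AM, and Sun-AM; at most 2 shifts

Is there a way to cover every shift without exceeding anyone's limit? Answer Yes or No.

Yes

One valid schedule: Wed-PM→Horvat, Thu-AM→Diallo, Thu-PM→Tran, Fri-AM→Horvat, Fri-PM→Tran, Sat-AM→Diallo, Sat-PM→Rivera, Sun-AM→Rivera.
Loads: Tran 2/2, Diallo 2/2, Horvat 2/2, Rivera 2/2, Beaumont 0/2, Olsen 0/2 — all within limits.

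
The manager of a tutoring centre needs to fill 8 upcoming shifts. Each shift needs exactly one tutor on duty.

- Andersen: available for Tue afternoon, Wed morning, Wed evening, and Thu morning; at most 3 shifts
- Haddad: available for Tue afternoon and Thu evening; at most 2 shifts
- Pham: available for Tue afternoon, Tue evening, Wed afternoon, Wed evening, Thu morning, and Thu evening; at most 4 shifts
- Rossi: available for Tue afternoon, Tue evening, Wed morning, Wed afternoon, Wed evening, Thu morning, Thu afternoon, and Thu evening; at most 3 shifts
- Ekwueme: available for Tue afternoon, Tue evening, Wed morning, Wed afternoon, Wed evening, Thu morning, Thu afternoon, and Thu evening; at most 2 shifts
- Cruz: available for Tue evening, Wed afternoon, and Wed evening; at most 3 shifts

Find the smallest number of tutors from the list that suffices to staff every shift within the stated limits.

8 slots to fill and no one can take more than 4, so at least ⌈8/4⌉ = 2 tutors are needed.
Any 2 tutors together have capacity at most 4+3 = 7 < 8 slots, so 2 can never suffice.
Andersen, Haddad, and Rossi alone can cover everything: Tue afternoon→Haddad, Tue evening→Rossi, Wed morning→Andersen, Wed afternoon→Rossi, Wed evening→Andersen, Thu morning→Andersen, Thu afternoon→Rossi, Thu evening→Haddad.

3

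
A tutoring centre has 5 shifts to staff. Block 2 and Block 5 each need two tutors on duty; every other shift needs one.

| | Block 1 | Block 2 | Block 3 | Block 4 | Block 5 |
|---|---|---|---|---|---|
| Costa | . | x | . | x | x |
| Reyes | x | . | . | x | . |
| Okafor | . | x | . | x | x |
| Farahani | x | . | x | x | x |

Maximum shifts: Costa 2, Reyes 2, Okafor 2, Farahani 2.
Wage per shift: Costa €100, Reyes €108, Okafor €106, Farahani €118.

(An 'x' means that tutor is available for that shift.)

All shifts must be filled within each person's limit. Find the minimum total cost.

€746

Block 2 can only be covered by Costa and Okafor, so that assignment is forced.
Block 3 can only be covered by Farahani, so that assignment is forced.
Picking the cheapest available tutor for each shift independently would cost €738, but that ignores the shift limits.
An optimal schedule: Block 1→Reyes, Block 2→Costa+Okafor, Block 3→Farahani, Block 4→Reyes, Block 5→Costa+Okafor.
Total: 108 + 100 + 106 + 118 + 108 + 100 + 106 = €746.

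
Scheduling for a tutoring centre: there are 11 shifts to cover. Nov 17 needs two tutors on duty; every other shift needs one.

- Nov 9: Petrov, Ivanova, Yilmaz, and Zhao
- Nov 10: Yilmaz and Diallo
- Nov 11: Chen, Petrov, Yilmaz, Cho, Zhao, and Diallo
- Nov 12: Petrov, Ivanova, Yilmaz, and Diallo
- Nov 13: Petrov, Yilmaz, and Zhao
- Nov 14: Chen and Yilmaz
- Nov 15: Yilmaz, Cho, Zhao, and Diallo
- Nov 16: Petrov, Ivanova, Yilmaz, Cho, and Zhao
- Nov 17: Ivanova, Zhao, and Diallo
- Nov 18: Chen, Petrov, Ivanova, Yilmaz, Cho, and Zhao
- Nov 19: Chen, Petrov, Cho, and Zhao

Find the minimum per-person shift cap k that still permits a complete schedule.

With 7 tutors and 12 worker-slots to fill, someone must work at least ⌈12/7⌉ = 2 shifts, so k ≥ 2.
k = 2 works: Nov 9→Petrov, Nov 10→Yilmaz, Nov 11→Cho, Nov 12→Ivanova, Nov 13→Petrov, Nov 14→Chen, Nov 15→Yilmaz, Nov 16→Cho, Nov 17→Ivanova+Zhao, Nov 18→Zhao, Nov 19→Chen.
Loads: Chen 2, Petrov 2, Ivanova 2, Yilmaz 2, Cho 2, Zhao 2, Diallo 0 — all ≤ 2.

2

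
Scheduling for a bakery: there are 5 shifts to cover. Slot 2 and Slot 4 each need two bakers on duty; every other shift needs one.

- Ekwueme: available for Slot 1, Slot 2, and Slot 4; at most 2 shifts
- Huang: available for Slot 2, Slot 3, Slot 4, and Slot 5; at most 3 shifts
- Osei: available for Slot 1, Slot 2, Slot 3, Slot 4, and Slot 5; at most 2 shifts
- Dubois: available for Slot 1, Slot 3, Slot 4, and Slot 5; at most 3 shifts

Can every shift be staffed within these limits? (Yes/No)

Yes

One valid schedule: Slot 1→Ekwueme, Slot 2→Ekwueme+Huang, Slot 3→Huang, Slot 4→Osei+Dubois, Slot 5→Huang.
Loads: Ekwueme 2/2, Huang 3/3, Osei 1/2, Dubois 1/3 — all within limits.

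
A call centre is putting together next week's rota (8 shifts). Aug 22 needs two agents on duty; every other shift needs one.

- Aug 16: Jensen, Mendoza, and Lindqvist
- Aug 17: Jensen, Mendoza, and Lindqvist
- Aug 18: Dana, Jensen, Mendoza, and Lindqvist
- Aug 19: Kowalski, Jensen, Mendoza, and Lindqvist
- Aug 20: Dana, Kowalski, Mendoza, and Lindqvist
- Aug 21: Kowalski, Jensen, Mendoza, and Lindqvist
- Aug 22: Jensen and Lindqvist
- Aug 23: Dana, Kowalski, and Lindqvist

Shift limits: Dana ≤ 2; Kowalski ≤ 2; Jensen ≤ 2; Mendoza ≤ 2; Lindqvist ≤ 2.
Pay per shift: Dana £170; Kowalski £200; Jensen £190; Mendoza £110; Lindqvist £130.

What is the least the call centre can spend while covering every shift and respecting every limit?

Aug 22 can only be covered by Jensen and Lindqvist, so that assignment is forced.
Picking the cheapest available agent for each shift independently would cost £1110, but that ignores the shift limits.
An optimal schedule: Aug 16→Mendoza, Aug 17→Mendoza, Aug 18→Dana, Aug 19→Jensen, Aug 20→Dana, Aug 21→Kowalski, Aug 22→Lindqvist+Jensen, Aug 23→Lindqvist.
Total: 110 + 110 + 170 + 190 + 170 + 200 + 130 + 190 + 130 = £1400.

£1400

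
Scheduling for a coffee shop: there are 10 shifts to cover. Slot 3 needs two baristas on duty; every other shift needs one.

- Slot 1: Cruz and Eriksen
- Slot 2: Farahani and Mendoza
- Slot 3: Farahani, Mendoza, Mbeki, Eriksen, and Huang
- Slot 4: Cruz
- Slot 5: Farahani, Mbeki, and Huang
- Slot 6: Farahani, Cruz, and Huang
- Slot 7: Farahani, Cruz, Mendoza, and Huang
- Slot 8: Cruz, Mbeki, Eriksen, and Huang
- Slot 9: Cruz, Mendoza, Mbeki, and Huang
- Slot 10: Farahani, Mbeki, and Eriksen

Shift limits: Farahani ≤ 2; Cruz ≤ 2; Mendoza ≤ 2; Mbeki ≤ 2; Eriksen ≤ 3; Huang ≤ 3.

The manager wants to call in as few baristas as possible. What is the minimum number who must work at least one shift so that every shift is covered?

11 slots to fill and no one can take more than 3, so at least ⌈11/3⌉ = 4 baristas are needed.
Any 4 baristas together have capacity at most 3+3+2+2 = 10 < 11 slots, so 4 can never suffice.
Farahani, Cruz, Mendoza, Mbeki, and Eriksen alone can cover everything: Slot 1→Cruz, Slot 2→Farahani, Slot 3→Mbeki+Eriksen, Slot 4→Cruz, Slot 5→Mbeki, Slot 6→Farahani, Slot 7→Mendoza, Slot 8→Eriksen, Slot 9→Mendoza, Slot 10→Eriksen.

5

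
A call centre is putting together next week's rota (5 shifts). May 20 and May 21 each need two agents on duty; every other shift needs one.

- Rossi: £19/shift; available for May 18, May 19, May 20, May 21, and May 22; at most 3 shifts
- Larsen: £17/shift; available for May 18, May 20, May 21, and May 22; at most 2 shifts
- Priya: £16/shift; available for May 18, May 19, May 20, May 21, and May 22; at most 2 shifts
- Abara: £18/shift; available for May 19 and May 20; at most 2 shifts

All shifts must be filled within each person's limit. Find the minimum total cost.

£121

Picking the cheapest available agent for each shift independently would cost £114, but that ignores the shift limits.
An optimal schedule: May 18→Priya, May 19→Abara, May 20→Abara+Rossi, May 21→Priya+Larsen, May 22→Larsen.
Total: 16 + 18 + 18 + 19 + 16 + 17 + 17 = £121.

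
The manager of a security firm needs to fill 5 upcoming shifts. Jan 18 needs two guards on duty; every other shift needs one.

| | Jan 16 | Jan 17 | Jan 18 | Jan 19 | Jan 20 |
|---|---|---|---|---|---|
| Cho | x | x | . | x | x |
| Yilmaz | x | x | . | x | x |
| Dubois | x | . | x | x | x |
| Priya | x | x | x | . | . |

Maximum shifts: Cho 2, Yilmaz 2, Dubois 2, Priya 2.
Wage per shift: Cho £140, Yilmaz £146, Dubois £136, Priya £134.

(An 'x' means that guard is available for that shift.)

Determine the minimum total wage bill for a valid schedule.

Jan 18 can only be covered by Dubois and Priya, so that assignment is forced.
Picking the cheapest available guard for each shift independently would cost £810, but that ignores the shift limits.
An optimal schedule: Jan 16→Cho, Jan 17→Priya, Jan 18→Priya+Dubois, Jan 19→Dubois, Jan 20→Cho.
Total: 140 + 134 + 134 + 136 + 136 + 140 = £820.

£820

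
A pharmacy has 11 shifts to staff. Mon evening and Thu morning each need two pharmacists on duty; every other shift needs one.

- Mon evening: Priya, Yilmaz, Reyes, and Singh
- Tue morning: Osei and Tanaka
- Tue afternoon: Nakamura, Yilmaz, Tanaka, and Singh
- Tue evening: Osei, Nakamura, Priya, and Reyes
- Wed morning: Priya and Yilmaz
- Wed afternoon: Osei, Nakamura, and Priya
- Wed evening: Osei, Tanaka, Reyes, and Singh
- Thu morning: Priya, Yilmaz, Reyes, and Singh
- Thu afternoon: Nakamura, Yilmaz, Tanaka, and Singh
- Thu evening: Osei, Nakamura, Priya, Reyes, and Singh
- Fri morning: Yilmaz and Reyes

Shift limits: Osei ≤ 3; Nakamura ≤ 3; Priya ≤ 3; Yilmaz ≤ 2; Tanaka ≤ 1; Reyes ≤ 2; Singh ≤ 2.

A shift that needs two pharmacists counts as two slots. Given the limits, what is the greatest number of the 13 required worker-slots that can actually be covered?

Total capacity across all pharmacists is 3+3+3+2+1+2+2 = 16, and 13 slots are needed, so at most 13 can be filled.
An assignment achieving 13: Mon evening→Priya+Yilmaz, Tue morning→Osei, Tue afternoon→Nakamura, Tue evening→Osei, Wed morning→Priya, Wed afternoon→Osei, Wed evening→Tanaka, Thu morning→Priya+Reyes, Thu afternoon→Nakamura, Thu evening→Nakamura, Fri morning→Yilmaz.
Loads: Osei 3/3, Nakamura 3/3, Priya 3/3, Yilmaz 2/2, Tanaka 1/1, Reyes 1/2, Singh 0/2.

13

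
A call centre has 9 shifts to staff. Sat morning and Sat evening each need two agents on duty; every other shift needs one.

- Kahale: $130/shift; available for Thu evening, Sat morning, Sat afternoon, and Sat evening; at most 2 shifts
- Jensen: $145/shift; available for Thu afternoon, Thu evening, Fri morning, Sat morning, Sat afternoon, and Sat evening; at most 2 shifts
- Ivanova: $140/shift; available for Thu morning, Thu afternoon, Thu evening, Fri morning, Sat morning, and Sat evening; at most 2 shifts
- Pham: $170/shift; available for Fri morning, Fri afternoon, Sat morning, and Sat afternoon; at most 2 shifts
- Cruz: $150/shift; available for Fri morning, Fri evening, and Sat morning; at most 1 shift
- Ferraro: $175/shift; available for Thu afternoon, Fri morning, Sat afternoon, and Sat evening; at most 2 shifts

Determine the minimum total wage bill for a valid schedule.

$1670

Thu morning can only be covered by Ivanova, so that assignment is forced.
Fri afternoon can only be covered by Pham, so that assignment is forced.
Fri evening can only be covered by Cruz, so that assignment is forced.
Picking the cheapest available agent for each shift independently would cost $1540, but that ignores the shift limits.
An optimal schedule: Thu morning→Ivanova, Thu afternoon→Jensen, Thu evening→Kahale, Fri morning→Ferraro, Fri afternoon→Pham, Fri evening→Cruz, Sat morning→Ivanova+Pham, Sat afternoon→Kahale, Sat evening→Jensen+Ferraro.
Total: 140 + 145 + 130 + 175 + 170 + 150 + 140 + 170 + 130 + 145 + 175 = $1670.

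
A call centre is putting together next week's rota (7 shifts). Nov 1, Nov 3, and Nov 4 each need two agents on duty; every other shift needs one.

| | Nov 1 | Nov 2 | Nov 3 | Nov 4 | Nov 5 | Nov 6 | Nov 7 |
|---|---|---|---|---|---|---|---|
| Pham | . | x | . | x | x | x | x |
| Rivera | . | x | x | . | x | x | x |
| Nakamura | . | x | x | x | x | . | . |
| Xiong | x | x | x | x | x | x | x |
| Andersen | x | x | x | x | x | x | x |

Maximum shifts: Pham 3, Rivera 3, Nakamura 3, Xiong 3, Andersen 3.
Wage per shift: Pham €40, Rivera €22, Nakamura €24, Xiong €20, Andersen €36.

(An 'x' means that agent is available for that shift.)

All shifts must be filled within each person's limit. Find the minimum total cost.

Nov 1 can only be covered by Xiong and Andersen, so that assignment is forced.
Picking the cheapest available agent for each shift independently would cost €222, but that ignores the shift limits.
An optimal schedule: Nov 1→Xiong+Andersen, Nov 2→Rivera, Nov 3→Rivera+Nakamura, Nov 4→Xiong+Nakamura, Nov 5→Nakamura, Nov 6→Xiong, Nov 7→Rivera.
Total: 20 + 36 + 22 + 22 + 24 + 20 + 24 + 24 + 20 + 22 = €234.

€234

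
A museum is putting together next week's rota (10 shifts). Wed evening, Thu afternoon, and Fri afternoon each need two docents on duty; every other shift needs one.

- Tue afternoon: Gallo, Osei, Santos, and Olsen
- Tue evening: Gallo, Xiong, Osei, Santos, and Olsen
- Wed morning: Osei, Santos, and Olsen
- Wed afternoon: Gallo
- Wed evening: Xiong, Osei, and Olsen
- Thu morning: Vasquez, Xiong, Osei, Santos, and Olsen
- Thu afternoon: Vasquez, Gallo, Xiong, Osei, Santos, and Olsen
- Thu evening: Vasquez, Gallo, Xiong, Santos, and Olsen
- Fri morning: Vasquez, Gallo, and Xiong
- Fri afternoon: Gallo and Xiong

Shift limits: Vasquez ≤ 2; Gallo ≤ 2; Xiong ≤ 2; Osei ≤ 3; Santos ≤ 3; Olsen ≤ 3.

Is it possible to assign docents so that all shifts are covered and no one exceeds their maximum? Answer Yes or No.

Wed afternoon can only be covered by Gallo, so that assignment is forced.
Fri afternoon can only be covered by Gallo and Xiong, so that assignment is forced.
One valid schedule: Tue afternoon→Osei, Tue evening→Santos, Wed morning→Osei, Wed afternoon→Gallo, Wed evening→Xiong+Osei, Thu morning→Vasquez, Thu afternoon→Santos+Olsen, Thu evening→Santos, Fri morning→Vasquez, Fri afternoon→Gallo+Xiong.
Loads: Vasquez 2/2, Gallo 2/2, Xiong 2/2, Osei 3/3, Santos 3/3, Olsen 1/3 — all within limits.

Yes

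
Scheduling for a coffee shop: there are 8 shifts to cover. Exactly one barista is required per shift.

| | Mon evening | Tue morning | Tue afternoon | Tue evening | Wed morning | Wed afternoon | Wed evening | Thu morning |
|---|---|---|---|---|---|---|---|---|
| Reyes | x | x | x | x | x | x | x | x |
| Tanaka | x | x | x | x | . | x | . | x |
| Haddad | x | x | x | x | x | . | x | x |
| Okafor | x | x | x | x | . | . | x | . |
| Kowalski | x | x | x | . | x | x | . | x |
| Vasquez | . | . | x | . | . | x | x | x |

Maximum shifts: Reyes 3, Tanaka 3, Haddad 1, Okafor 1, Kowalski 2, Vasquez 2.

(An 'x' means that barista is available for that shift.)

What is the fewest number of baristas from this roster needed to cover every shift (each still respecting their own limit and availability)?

3

8 slots to fill and no one can take more than 3, so at least ⌈8/3⌉ = 3 baristas are needed.
Reyes, Tanaka, and Kowalski alone can cover everything: Mon evening→Tanaka, Tue morning→Tanaka, Tue afternoon→Tanaka, Tue evening→Reyes, Wed morning→Reyes, Wed afternoon→Kowalski, Wed evening→Reyes, Thu morning→Kowalski.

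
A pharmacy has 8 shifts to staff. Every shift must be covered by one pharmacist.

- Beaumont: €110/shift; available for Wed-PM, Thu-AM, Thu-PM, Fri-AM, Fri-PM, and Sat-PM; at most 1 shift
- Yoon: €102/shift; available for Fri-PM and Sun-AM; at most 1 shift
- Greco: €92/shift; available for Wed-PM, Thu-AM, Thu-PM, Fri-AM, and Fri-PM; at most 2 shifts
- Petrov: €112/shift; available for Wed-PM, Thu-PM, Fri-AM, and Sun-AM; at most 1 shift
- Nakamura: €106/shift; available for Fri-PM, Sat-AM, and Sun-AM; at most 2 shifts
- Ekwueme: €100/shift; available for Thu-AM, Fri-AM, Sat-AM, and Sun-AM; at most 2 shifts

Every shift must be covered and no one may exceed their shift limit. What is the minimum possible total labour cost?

€808

Sat-PM can only be covered by Beaumont, so that assignment is forced.
Picking the cheapest available pharmacist for each shift independently would cost €770, but that ignores the shift limits.
An optimal schedule: Wed-PM→Greco, Thu-AM→Ekwueme, Thu-PM→Greco, Fri-AM→Ekwueme, Fri-PM→Yoon, Sat-AM→Nakamura, Sat-PM→Beaumont, Sun-AM→Nakamura.
Total: 92 + 100 + 92 + 100 + 102 + 106 + 110 + 106 = €808.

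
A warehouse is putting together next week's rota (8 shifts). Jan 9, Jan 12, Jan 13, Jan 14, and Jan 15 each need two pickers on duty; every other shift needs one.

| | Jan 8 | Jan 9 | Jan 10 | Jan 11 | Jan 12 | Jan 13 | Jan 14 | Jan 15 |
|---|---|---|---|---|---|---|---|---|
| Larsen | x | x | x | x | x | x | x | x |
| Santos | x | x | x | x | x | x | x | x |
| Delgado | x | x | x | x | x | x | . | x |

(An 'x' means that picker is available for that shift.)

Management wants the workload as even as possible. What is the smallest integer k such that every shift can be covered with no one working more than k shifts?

With 3 pickers and 13 worker-slots to fill, someone must work at least ⌈13/3⌉ = 5 shifts, so k ≥ 5.
k = 5 works: Jan 8→Larsen, Jan 9→Larsen+Santos, Jan 10→Larsen, Jan 11→Larsen, Jan 12→Santos+Delgado, Jan 13→Santos+Delgado, Jan 14→Larsen+Santos, Jan 15→Santos+Delgado.
Loads: Larsen 5, Santos 5, Delgado 3 — all ≤ 5.

5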